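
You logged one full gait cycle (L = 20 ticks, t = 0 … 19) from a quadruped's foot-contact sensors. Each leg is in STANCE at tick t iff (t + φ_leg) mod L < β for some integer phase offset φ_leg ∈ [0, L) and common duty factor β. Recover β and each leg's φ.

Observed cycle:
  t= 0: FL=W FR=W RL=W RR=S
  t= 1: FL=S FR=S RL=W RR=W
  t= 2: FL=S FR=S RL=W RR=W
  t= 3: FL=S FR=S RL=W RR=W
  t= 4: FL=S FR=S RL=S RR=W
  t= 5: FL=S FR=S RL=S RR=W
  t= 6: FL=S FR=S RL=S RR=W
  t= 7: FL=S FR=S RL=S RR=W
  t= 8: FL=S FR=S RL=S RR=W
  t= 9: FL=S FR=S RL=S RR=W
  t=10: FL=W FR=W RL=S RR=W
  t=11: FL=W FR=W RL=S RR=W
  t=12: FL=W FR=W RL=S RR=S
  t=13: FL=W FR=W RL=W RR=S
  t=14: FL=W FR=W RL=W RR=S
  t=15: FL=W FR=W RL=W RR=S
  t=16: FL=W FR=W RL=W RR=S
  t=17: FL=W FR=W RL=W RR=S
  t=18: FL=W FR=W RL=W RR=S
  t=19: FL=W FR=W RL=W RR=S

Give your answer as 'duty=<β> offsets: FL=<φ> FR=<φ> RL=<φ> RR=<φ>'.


duty=9 offsets: FL=19 FR=19 RL=16 RR=8

duty β = stance ticks per leg = 9
FL: stance ticks = 9; W→S at t=1 → φ=19
FR: stance ticks = 9; W→S at t=1 → φ=19
RL: stance ticks = 9; W→S at t=4 → φ=16
RR: stance ticks = 9; W→S at t=12 → φ=8


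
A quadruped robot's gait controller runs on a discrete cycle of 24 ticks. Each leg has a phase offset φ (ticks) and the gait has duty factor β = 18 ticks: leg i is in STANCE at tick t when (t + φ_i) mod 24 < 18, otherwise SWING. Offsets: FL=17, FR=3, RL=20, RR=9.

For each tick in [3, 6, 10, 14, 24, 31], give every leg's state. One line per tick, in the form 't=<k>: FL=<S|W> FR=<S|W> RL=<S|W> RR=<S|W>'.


t=3: phase=(20,6,23,12) vs β=18 → FL=W FR=S RL=W RR=S
t=6: phase=(23,9,2,15) vs β=18 → FL=W FR=S RL=S RR=S
t=10: phase=(3,13,6,19) vs β=18 → FL=S FR=S RL=S RR=W
t=14: phase=(7,17,10,23) vs β=18 → FL=S FR=S RL=S RR=W
t=24: phase=(17,3,20,9) vs β=18 → FL=S FR=S RL=W RR=S
t=31: phase=(0,10,3,16) vs β=18 → FL=S FR=S RL=S RR=S

t=3: FL=W FR=S RL=W RR=S
t=6: FL=W FR=S RL=S RR=S
t=10: FL=S FR=S RL=S RR=W
t=14: FL=S FR=S RL=S RR=W
t=24: FL=S FR=S RL=W RR=S
t=31: FL=S FR=S RL=S RR=S


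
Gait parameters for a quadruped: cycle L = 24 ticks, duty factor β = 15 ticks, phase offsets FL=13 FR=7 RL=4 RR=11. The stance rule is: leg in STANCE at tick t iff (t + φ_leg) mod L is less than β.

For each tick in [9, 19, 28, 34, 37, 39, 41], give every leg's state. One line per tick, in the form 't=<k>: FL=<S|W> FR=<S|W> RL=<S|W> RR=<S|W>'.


t=9: FL=W FR=W RL=S RR=W
t=19: FL=S FR=S RL=W RR=S
t=28: FL=W FR=S RL=S RR=W
t=34: FL=W FR=W RL=S RR=W
t=37: FL=S FR=W RL=W RR=S
t=39: FL=S FR=W RL=W RR=S
t=41: FL=S FR=S RL=W RR=S

t=9: phase=(22,16,13,20) vs β=15 → FL=W FR=W RL=S RR=W
t=19: phase=(8,2,23,6) vs β=15 → FL=S FR=S RL=W RR=S
t=28: phase=(17,11,8,15) vs β=15 → FL=W FR=S RL=S RR=W
t=34: phase=(23,17,14,21) vs β=15 → FL=W FR=W RL=S RR=W
t=37: phase=(2,20,17,0) vs β=15 → FL=S FR=W RL=W RR=S
t=39: phase=(4,22,19,2) vs β=15 → FL=S FR=W RL=W RR=S
t=41: phase=(6,0,21,4) vs β=15 → FL=S FR=S RL=W RR=S


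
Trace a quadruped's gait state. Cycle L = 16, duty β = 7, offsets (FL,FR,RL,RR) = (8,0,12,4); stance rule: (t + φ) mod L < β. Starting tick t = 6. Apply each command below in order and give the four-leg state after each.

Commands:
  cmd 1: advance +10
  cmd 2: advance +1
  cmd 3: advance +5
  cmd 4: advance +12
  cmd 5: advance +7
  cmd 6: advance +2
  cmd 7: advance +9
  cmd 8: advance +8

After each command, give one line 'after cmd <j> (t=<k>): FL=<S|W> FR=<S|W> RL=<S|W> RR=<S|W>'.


start t=6: FL=W FR=S RL=S RR=W
cmd 1: advance +10 → t=16, phase=(8,0,12,4) → FL=W FR=S RL=W RR=S
cmd 2: advance +1 → t=17, phase=(9,1,13,5) → FL=W FR=S RL=W RR=S
cmd 3: advance +5 → t=22, phase=(14,6,2,10) → FL=W FR=S RL=S RR=W
cmd 4: advance +12 → t=34, phase=(10,2,14,6) → FL=W FR=S RL=W RR=S
cmd 5: advance +7 → t=41, phase=(1,9,5,13) → FL=S FR=W RL=S RR=W
cmd 6: advance +2 → t=43, phase=(3,11,7,15) → FL=S FR=W RL=W RR=W
cmd 7: advance +9 → t=52, phase=(12,4,0,8) → FL=W FR=S RL=S RR=W
cmd 8: advance +8 → t=60, phase=(4,12,8,0) → FL=S FR=W RL=W RR=S

after cmd 1 (t=16): FL=W FR=S RL=W RR=S
after cmd 2 (t=17): FL=W FR=S RL=W RR=S
after cmd 3 (t=22): FL=W FR=S RL=S RR=W
after cmd 4 (t=34): FL=W FR=S RL=W RR=S
after cmd 5 (t=41): FL=S FR=W RL=S RR=W
after cmd 6 (t=43): FL=S FR=W RL=W RR=W
after cmd 7 (t=52): FL=W FR=S RL=S RR=W
after cmd 8 (t=60): FL=S FR=W RL=W RR=S


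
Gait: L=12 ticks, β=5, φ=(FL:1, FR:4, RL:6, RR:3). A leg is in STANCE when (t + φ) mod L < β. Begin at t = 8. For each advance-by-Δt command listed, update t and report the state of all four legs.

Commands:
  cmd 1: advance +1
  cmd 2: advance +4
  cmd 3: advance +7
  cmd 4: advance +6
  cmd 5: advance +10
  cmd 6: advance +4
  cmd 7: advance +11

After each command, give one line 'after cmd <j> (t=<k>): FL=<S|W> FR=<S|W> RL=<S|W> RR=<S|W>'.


after cmd 1 (t=9): FL=W FR=S RL=S RR=S
after cmd 2 (t=13): FL=S FR=W RL=W RR=S
after cmd 3 (t=20): FL=W FR=S RL=S RR=W
after cmd 4 (t=26): FL=S FR=W RL=W RR=W
after cmd 5 (t=36): FL=S FR=S RL=W RR=S
after cmd 6 (t=40): FL=W FR=W RL=W RR=W
after cmd 7 (t=51): FL=S FR=W RL=W RR=W

start t=8: FL=W FR=S RL=S RR=W
cmd 1: advance +1 → t=9, phase=(10,1,3,0) → FL=W FR=S RL=S RR=S
cmd 2: advance +4 → t=13, phase=(2,5,7,4) → FL=S FR=W RL=W RR=S
cmd 3: advance +7 → t=20, phase=(9,0,2,11) → FL=W FR=S RL=S RR=W
cmd 4: advance +6 → t=26, phase=(3,6,8,5) → FL=S FR=W RL=W RR=W
cmd 5: advance +10 → t=36, phase=(1,4,6,3) → FL=S FR=S RL=W RR=S
cmd 6: advance +4 → t=40, phase=(5,8,10,7) → FL=W FR=W RL=W RR=W
cmd 7: advance +11 → t=51, phase=(4,7,9,6) → FL=S FR=W RL=W RR=W


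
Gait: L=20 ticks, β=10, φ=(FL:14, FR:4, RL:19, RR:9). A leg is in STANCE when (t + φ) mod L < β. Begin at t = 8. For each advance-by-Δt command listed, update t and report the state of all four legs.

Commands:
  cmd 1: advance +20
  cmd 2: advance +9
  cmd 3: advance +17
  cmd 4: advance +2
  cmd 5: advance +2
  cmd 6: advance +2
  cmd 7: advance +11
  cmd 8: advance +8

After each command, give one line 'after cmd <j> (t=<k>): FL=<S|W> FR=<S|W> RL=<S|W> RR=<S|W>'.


start t=8: FL=S FR=W RL=S RR=W
cmd 1: advance +20 → t=28, phase=(2,12,7,17) → FL=S FR=W RL=S RR=W
cmd 2: advance +9 → t=37, phase=(11,1,16,6) → FL=W FR=S RL=W RR=S
cmd 3: advance +17 → t=54, phase=(8,18,13,3) → FL=S FR=W RL=W RR=S
cmd 4: advance +2 → t=56, phase=(10,0,15,5) → FL=W FR=S RL=W RR=S
cmd 5: advance +2 → t=58, phase=(12,2,17,7) → FL=W FR=S RL=W RR=S
cmd 6: advance +2 → t=60, phase=(14,4,19,9) → FL=W FR=S RL=W RR=S
cmd 7: advance +11 → t=71, phase=(5,15,10,0) → FL=S FR=W RL=W RR=S
cmd 8: advance +8 → t=79, phase=(13,3,18,8) → FL=W FR=S RL=W RR=S

after cmd 1 (t=28): FL=S FR=W RL=S RR=W
after cmd 2 (t=37): FL=W FR=S RL=W RR=S
after cmd 3 (t=54): FL=S FR=W RL=W RR=S
after cmd 4 (t=56): FL=W FR=S RL=W RR=S
after cmd 5 (t=58): FL=W FR=S RL=W RR=S
after cmd 6 (t=60): FL=W FR=S RL=W RR=S
after cmd 7 (t=71): FL=S FR=W RL=W RR=S
after cmd 8 (t=79): FL=W FR=S RL=W RR=S


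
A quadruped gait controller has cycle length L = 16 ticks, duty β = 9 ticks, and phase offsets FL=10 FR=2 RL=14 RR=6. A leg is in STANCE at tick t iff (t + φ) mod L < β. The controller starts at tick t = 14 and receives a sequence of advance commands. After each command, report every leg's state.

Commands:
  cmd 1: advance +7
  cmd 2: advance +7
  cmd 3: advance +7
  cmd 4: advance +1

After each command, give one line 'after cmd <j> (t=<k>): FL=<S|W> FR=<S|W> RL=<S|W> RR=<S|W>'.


after cmd 1 (t=21): FL=W FR=S RL=S RR=W
after cmd 2 (t=28): FL=S FR=W RL=W RR=S
after cmd 3 (t=35): FL=W FR=S RL=S RR=W
after cmd 4 (t=36): FL=W FR=S RL=S RR=W

start t=14: FL=S FR=S RL=W RR=S
cmd 1: advance +7 → t=21, phase=(15,7,3,11) → FL=W FR=S RL=S RR=W
cmd 2: advance +7 → t=28, phase=(6,14,10,2) → FL=S FR=W RL=W RR=S
cmd 3: advance +7 → t=35, phase=(13,5,1,9) → FL=W FR=S RL=S RR=W
cmd 4: advance +1 → t=36, phase=(14,6,2,10) → FL=W FR=S RL=S RR=W


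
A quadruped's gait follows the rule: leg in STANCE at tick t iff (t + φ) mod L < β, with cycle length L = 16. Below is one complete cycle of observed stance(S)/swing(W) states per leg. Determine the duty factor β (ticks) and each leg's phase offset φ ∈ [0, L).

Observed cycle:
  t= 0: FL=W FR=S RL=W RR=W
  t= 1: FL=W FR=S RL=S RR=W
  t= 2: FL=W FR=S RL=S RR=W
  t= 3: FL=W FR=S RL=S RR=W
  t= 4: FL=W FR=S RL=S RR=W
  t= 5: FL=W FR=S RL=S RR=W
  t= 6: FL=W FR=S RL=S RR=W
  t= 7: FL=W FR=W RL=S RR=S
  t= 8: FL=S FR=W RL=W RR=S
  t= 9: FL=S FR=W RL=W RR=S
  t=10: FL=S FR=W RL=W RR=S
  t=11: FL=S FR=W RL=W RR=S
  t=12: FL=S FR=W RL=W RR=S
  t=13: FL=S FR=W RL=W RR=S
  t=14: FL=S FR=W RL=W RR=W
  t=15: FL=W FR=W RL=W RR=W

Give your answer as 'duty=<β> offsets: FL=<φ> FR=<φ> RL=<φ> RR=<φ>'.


duty=7 offsets: FL=8 FR=0 RL=15 RR=9

duty β = stance ticks per leg = 7
FL: stance ticks = 7; W→S at t=8 → φ=8
FR: stance ticks = 7; W→S at t=0 → φ=0
RL: stance ticks = 7; W→S at t=1 → φ=15
RR: stance ticks = 7; W→S at t=7 → φ=9


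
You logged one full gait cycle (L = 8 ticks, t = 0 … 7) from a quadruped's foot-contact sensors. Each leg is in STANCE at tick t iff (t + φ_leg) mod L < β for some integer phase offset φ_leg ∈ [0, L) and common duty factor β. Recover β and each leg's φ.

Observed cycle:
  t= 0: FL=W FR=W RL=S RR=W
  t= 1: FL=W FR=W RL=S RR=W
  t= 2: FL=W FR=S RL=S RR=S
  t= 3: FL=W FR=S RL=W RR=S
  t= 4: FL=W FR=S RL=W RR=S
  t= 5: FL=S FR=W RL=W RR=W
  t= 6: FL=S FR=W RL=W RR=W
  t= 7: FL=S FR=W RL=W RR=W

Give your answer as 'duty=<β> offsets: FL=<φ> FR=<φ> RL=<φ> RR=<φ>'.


duty=3 offsets: FL=3 FR=6 RL=0 RR=6

duty β = stance ticks per leg = 3
FL: stance ticks = 3; W→S at t=5 → φ=3
FR: stance ticks = 3; W→S at t=2 → φ=6
RL: stance ticks = 3; W→S at t=0 → φ=0
RR: stance ticks = 3; W→S at t=2 → φ=6


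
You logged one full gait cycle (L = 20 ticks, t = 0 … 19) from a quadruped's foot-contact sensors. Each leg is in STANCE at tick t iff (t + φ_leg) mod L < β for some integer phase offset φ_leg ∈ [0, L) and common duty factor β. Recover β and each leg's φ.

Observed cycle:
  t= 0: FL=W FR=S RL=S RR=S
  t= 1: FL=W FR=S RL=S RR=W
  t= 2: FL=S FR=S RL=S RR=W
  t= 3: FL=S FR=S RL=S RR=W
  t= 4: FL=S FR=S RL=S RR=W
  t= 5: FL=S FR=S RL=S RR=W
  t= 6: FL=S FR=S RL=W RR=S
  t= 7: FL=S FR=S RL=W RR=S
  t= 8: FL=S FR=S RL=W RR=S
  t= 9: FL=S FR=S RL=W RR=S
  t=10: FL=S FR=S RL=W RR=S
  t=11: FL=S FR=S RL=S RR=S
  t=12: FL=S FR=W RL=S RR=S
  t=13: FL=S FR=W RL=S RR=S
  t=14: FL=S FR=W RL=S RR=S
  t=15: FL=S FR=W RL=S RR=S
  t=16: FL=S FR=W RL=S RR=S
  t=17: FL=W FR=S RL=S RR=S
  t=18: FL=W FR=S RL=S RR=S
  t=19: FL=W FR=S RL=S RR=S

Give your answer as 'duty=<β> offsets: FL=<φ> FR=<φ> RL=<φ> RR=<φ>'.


duty β = stance ticks per leg = 15
FL: stance ticks = 15; W→S at t=2 → φ=18
FR: stance ticks = 15; W→S at t=17 → φ=3
RL: stance ticks = 15; W→S at t=11 → φ=9
RR: stance ticks = 15; W→S at t=6 → φ=14

duty=15 offsets: FL=18 FR=3 RL=9 RR=14


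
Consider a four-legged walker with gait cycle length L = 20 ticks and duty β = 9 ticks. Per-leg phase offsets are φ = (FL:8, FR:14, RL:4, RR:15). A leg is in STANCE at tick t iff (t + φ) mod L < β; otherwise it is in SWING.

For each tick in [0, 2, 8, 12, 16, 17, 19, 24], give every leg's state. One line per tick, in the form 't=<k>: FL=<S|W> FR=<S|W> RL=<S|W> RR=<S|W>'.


t=0: phase=(8,14,4,15) vs β=9 → FL=S FR=W RL=S RR=W
t=2: phase=(10,16,6,17) vs β=9 → FL=W FR=W RL=S RR=W
t=8: phase=(16,2,12,3) vs β=9 → FL=W FR=S RL=W RR=S
t=12: phase=(0,6,16,7) vs β=9 → FL=S FR=S RL=W RR=S
t=16: phase=(4,10,0,11) vs β=9 → FL=S FR=W RL=S RR=W
t=17: phase=(5,11,1,12) vs β=9 → FL=S FR=W RL=S RR=W
t=19: phase=(7,13,3,14) vs β=9 → FL=S FR=W RL=S RR=W
t=24: phase=(12,18,8,19) vs β=9 → FL=W FR=W RL=S RR=W

t=0: FL=S FR=W RL=S RR=W
t=2: FL=W FR=W RL=S RR=W
t=8: FL=W FR=S RL=W RR=S
t=12: FL=S FR=S RL=W RR=S
t=16: FL=S FR=W RL=S RR=W
t=17: FL=S FR=W RL=S RR=W
t=19: FL=S FR=W RL=S RR=W
t=24: FL=W FR=W RL=S RR=W


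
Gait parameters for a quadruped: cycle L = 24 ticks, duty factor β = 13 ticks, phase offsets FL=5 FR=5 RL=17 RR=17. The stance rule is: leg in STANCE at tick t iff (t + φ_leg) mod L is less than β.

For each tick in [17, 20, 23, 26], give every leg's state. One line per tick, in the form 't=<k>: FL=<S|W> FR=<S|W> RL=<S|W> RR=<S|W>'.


t=17: FL=W FR=W RL=S RR=S
t=20: FL=S FR=S RL=W RR=W
t=23: FL=S FR=S RL=W RR=W
t=26: FL=S FR=S RL=W RR=W

t=17: phase=(22,22,10,10) vs β=13 → FL=W FR=W RL=S RR=S
t=20: phase=(1,1,13,13) vs β=13 → FL=S FR=S RL=W RR=W
t=23: phase=(4,4,16,16) vs β=13 → FL=S FR=S RL=W RR=W
t=26: phase=(7,7,19,19) vs β=13 → FL=S FR=S RL=W RR=W


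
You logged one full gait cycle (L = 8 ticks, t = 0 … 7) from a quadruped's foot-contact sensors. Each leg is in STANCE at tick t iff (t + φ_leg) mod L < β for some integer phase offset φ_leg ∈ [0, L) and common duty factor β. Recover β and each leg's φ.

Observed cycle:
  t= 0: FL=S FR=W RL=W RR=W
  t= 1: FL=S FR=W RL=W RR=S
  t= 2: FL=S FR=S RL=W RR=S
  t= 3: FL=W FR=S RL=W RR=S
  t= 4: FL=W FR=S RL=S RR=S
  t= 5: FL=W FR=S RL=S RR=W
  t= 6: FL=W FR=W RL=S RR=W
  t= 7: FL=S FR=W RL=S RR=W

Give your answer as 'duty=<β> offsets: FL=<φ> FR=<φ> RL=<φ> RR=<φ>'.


duty β = stance ticks per leg = 4
FL: stance ticks = 4; W→S at t=7 → φ=1
FR: stance ticks = 4; W→S at t=2 → φ=6
RL: stance ticks = 4; W→S at t=4 → φ=4
RR: stance ticks = 4; W→S at t=1 → φ=7

duty=4 offsets: FL=1 FR=6 RL=4 RR=7


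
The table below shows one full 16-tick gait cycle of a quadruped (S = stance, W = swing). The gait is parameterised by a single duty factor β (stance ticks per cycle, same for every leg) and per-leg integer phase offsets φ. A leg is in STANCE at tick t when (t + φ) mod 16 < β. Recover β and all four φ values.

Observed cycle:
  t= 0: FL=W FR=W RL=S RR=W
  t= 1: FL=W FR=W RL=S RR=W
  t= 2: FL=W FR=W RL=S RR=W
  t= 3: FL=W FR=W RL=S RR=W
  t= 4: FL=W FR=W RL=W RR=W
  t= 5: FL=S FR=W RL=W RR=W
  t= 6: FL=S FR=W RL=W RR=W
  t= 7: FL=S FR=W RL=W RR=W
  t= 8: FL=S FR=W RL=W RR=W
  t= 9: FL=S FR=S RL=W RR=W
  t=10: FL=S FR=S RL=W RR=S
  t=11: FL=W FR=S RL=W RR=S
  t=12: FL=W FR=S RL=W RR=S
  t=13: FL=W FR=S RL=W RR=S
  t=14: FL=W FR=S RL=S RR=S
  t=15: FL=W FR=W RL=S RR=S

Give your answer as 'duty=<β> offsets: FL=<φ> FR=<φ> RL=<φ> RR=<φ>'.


duty β = stance ticks per leg = 6
FL: stance ticks = 6; W→S at t=5 → φ=11
FR: stance ticks = 6; W→S at t=9 → φ=7
RL: stance ticks = 6; W→S at t=14 → φ=2
RR: stance ticks = 6; W→S at t=10 → φ=6

duty=6 offsets: FL=11 FR=7 RL=2 RR=6


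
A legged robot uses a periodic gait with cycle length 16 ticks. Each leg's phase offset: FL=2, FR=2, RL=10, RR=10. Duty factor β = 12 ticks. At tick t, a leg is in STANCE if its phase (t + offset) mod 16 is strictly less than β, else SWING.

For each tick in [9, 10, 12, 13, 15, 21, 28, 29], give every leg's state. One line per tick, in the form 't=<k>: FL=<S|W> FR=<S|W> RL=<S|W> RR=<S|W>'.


t=9: FL=S FR=S RL=S RR=S
t=10: FL=W FR=W RL=S RR=S
t=12: FL=W FR=W RL=S RR=S
t=13: FL=W FR=W RL=S RR=S
t=15: FL=S FR=S RL=S RR=S
t=21: FL=S FR=S RL=W RR=W
t=28: FL=W FR=W RL=S RR=S
t=29: FL=W FR=W RL=S RR=S

t=9: phase=(11,11,3,3) vs β=12 → FL=S FR=S RL=S RR=S
t=10: phase=(12,12,4,4) vs β=12 → FL=W FR=W RL=S RR=S
t=12: phase=(14,14,6,6) vs β=12 → FL=W FR=W RL=S RR=S
t=13: phase=(15,15,7,7) vs β=12 → FL=W FR=W RL=S RR=S
t=15: phase=(1,1,9,9) vs β=12 → FL=S FR=S RL=S RR=S
t=21: phase=(7,7,15,15) vs β=12 → FL=S FR=S RL=W RR=W
t=28: phase=(14,14,6,6) vs β=12 → FL=W FR=W RL=S RR=S
t=29: phase=(15,15,7,7) vs β=12 → FL=W FR=W RL=S RR=S


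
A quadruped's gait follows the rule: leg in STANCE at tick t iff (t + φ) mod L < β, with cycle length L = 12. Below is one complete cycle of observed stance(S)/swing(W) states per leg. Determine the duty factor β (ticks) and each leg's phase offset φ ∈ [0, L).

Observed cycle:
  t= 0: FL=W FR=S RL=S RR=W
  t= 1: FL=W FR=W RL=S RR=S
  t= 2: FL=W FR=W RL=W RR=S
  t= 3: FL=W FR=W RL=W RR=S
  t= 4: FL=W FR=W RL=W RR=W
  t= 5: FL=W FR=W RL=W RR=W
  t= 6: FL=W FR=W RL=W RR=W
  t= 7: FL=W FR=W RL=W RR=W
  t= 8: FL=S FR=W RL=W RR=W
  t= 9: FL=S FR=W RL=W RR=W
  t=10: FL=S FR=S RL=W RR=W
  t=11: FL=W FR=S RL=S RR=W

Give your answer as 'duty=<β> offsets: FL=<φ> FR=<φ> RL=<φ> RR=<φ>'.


duty β = stance ticks per leg = 3
FL: stance ticks = 3; W→S at t=8 → φ=4
FR: stance ticks = 3; W→S at t=10 → φ=2
RL: stance ticks = 3; W→S at t=11 → φ=1
RR: stance ticks = 3; W→S at t=1 → φ=11

duty=3 offsets: FL=4 FR=2 RL=1 RR=11


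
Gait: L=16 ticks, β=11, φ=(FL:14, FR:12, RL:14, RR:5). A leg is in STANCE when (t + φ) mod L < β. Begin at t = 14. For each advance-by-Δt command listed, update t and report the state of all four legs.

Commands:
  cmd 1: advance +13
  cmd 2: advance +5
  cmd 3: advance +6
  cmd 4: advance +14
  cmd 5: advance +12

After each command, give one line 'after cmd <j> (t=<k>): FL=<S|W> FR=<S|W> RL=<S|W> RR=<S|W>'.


after cmd 1 (t=27): FL=S FR=S RL=S RR=S
after cmd 2 (t=32): FL=W FR=W RL=W RR=S
after cmd 3 (t=38): FL=S FR=S RL=S RR=W
after cmd 4 (t=52): FL=S FR=S RL=S RR=S
after cmd 5 (t=64): FL=W FR=W RL=W RR=S

start t=14: FL=W FR=S RL=W RR=S
cmd 1: advance +13 → t=27, phase=(9,7,9,0) → FL=S FR=S RL=S RR=S
cmd 2: advance +5 → t=32, phase=(14,12,14,5) → FL=W FR=W RL=W RR=S
cmd 3: advance +6 → t=38, phase=(4,2,4,11) → FL=S FR=S RL=S RR=W
cmd 4: advance +14 → t=52, phase=(2,0,2,9) → FL=S FR=S RL=S RR=S
cmd 5: advance +12 → t=64, phase=(14,12,14,5) → FL=W FR=W RL=W RR=S


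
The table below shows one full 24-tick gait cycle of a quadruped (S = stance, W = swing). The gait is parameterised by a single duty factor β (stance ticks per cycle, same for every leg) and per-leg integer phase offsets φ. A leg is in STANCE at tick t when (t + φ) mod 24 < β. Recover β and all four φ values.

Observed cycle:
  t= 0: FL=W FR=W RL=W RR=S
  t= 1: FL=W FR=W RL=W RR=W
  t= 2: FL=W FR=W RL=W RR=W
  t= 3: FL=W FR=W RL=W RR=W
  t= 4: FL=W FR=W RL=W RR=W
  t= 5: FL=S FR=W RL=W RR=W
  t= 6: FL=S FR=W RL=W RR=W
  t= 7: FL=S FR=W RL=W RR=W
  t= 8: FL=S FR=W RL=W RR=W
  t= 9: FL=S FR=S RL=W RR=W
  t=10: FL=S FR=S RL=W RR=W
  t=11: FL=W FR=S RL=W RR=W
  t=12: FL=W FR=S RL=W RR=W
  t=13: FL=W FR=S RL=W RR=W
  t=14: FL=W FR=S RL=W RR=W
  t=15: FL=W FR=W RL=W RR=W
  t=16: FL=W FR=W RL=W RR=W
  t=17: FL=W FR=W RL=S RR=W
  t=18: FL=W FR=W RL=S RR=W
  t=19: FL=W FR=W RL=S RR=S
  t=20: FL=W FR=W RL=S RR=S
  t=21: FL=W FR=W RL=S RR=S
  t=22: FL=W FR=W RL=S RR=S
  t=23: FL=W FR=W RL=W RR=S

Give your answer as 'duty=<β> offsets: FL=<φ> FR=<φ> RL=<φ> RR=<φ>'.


duty=6 offsets: FL=19 FR=15 RL=7 RR=5

duty β = stance ticks per leg = 6
FL: stance ticks = 6; W→S at t=5 → φ=19
FR: stance ticks = 6; W→S at t=9 → φ=15
RL: stance ticks = 6; W→S at t=17 → φ=7
RR: stance ticks = 6; W→S at t=19 → φ=5


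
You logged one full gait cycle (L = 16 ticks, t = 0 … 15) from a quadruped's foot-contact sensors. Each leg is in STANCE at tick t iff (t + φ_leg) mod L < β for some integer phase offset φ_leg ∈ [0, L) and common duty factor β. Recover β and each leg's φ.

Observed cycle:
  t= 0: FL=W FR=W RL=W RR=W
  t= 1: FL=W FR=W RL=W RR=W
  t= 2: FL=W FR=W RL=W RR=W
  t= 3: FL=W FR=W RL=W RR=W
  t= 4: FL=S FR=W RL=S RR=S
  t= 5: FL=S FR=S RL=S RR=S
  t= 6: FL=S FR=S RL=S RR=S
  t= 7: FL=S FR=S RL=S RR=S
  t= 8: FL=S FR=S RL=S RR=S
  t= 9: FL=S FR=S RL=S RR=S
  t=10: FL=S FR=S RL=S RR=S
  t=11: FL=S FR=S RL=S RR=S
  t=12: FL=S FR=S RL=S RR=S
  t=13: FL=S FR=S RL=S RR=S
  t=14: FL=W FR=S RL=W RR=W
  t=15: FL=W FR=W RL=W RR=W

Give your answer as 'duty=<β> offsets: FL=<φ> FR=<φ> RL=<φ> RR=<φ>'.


duty=10 offsets: FL=12 FR=11 RL=12 RR=12

duty β = stance ticks per leg = 10
FL: stance ticks = 10; W→S at t=4 → φ=12
FR: stance ticks = 10; W→S at t=5 → φ=11
RL: stance ticks = 10; W→S at t=4 → φ=12
RR: stance ticks = 10; W→S at t=4 → φ=12


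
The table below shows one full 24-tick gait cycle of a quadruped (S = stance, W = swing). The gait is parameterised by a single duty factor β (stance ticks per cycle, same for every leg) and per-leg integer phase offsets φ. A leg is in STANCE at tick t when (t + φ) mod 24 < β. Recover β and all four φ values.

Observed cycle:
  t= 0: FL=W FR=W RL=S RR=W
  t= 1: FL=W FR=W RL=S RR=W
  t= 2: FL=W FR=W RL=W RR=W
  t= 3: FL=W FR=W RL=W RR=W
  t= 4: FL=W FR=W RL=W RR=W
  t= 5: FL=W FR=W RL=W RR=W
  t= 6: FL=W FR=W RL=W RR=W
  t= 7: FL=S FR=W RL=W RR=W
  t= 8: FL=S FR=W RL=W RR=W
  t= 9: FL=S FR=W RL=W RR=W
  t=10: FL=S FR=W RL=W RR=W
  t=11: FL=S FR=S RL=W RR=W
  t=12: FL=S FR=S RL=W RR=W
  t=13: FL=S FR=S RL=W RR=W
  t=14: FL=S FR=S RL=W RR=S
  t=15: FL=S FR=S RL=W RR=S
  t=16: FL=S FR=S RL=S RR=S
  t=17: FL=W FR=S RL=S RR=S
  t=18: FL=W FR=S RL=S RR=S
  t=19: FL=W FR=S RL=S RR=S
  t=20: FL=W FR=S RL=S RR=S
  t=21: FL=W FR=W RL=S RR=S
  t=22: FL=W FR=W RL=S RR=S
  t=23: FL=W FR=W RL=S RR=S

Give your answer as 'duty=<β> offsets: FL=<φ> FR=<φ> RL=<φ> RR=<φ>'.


duty=10 offsets: FL=17 FR=13 RL=8 RR=10

duty β = stance ticks per leg = 10
FL: stance ticks = 10; W→S at t=7 → φ=17
FR: stance ticks = 10; W→S at t=11 → φ=13
RL: stance ticks = 10; W→S at t=16 → φ=8
RR: stance ticks = 10; W→S at t=14 → φ=10


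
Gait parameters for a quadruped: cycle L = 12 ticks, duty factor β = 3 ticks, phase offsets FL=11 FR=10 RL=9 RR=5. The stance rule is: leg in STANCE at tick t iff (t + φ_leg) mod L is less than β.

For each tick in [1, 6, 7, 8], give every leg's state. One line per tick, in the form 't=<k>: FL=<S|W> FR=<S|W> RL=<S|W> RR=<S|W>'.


t=1: phase=(0,11,10,6) vs β=3 → FL=S FR=W RL=W RR=W
t=6: phase=(5,4,3,11) vs β=3 → FL=W FR=W RL=W RR=W
t=7: phase=(6,5,4,0) vs β=3 → FL=W FR=W RL=W RR=S
t=8: phase=(7,6,5,1) vs β=3 → FL=W FR=W RL=W RR=S

t=1: FL=S FR=W RL=W RR=W
t=6: FL=W FR=W RL=W RR=W
t=7: FL=W FR=W RL=W RR=S
t=8: FL=W FR=W RL=W RR=S


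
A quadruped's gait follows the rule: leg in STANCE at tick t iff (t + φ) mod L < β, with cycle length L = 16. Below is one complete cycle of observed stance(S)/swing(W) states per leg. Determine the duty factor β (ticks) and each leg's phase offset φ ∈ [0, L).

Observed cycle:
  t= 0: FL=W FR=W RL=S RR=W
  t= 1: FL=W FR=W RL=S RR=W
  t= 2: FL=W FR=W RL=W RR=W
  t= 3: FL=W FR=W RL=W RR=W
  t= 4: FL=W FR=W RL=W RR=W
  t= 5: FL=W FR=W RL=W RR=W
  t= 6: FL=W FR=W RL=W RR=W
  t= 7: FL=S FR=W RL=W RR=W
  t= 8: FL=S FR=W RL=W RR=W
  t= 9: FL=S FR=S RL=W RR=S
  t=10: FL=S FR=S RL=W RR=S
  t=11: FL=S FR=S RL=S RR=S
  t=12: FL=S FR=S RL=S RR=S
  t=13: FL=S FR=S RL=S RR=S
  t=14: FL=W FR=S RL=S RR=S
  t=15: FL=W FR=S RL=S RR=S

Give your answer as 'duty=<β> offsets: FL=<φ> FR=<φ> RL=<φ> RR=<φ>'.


duty=7 offsets: FL=9 FR=7 RL=5 RR=7

duty β = stance ticks per leg = 7
FL: stance ticks = 7; W→S at t=7 → φ=9
FR: stance ticks = 7; W→S at t=9 → φ=7
RL: stance ticks = 7; W→S at t=11 → φ=5
RR: stance ticks = 7; W→S at t=9 → φ=7


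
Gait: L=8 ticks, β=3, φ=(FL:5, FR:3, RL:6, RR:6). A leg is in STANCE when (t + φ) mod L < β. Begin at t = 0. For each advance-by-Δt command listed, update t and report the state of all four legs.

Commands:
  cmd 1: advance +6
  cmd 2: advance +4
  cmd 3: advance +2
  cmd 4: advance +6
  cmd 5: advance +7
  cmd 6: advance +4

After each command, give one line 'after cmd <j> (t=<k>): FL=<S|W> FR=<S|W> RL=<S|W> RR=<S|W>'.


start t=0: FL=W FR=W RL=W RR=W
cmd 1: advance +6 → t=6, phase=(3,1,4,4) → FL=W FR=S RL=W RR=W
cmd 2: advance +4 → t=10, phase=(7,5,0,0) → FL=W FR=W RL=S RR=S
cmd 3: advance +2 → t=12, phase=(1,7,2,2) → FL=S FR=W RL=S RR=S
cmd 4: advance +6 → t=18, phase=(7,5,0,0) → FL=W FR=W RL=S RR=S
cmd 5: advance +7 → t=25, phase=(6,4,7,7) → FL=W FR=W RL=W RR=W
cmd 6: advance +4 → t=29, phase=(2,0,3,3) → FL=S FR=S RL=W RR=W

after cmd 1 (t=6): FL=W FR=S RL=W RR=W
after cmd 2 (t=10): FL=W FR=W RL=S RR=S
after cmd 3 (t=12): FL=S FR=W RL=S RR=S
after cmd 4 (t=18): FL=W FR=W RL=S RR=S
after cmd 5 (t=25): FL=W FR=W RL=W RR=W
after cmd 6 (t=29): FL=S FR=S RL=W RR=W


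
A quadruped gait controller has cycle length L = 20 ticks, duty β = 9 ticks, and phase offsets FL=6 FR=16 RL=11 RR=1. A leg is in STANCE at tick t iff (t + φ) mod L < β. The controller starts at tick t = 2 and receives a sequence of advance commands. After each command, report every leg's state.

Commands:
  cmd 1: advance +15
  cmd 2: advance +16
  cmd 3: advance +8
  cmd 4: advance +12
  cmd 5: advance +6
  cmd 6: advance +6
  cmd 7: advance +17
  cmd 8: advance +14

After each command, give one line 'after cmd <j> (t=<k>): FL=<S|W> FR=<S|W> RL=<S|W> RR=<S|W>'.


after cmd 1 (t=17): FL=S FR=W RL=S RR=W
after cmd 2 (t=33): FL=W FR=W RL=S RR=W
after cmd 3 (t=41): FL=S FR=W RL=W RR=S
after cmd 4 (t=53): FL=W FR=W RL=S RR=W
after cmd 5 (t=59): FL=S FR=W RL=W RR=S
after cmd 6 (t=65): FL=W FR=S RL=W RR=S
after cmd 7 (t=82): FL=S FR=W RL=W RR=S
after cmd 8 (t=96): FL=S FR=W RL=S RR=W

start t=2: FL=S FR=W RL=W RR=S
cmd 1: advance +15 → t=17, phase=(3,13,8,18) → FL=S FR=W RL=S RR=W
cmd 2: advance +16 → t=33, phase=(19,9,4,14) → FL=W FR=W RL=S RR=W
cmd 3: advance +8 → t=41, phase=(7,17,12,2) → FL=S FR=W RL=W RR=S
cmd 4: advance +12 → t=53, phase=(19,9,4,14) → FL=W FR=W RL=S RR=W
cmd 5: advance +6 → t=59, phase=(5,15,10,0) → FL=S FR=W RL=W RR=S
cmd 6: advance +6 → t=65, phase=(11,1,16,6) → FL=W FR=S RL=W RR=S
cmd 7: advance +17 → t=82, phase=(8,18,13,3) → FL=S FR=W RL=W RR=S
cmd 8: advance +14 → t=96, phase=(2,12,7,17) → FL=S FR=W RL=S RR=W


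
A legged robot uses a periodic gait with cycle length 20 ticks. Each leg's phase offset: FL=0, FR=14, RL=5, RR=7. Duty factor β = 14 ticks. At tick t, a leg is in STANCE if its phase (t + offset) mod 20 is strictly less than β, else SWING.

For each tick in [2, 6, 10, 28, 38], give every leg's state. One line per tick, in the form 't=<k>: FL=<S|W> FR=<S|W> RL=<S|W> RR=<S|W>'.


t=2: FL=S FR=W RL=S RR=S
t=6: FL=S FR=S RL=S RR=S
t=10: FL=S FR=S RL=W RR=W
t=28: FL=S FR=S RL=S RR=W
t=38: FL=W FR=S RL=S RR=S

t=2: phase=(2,16,7,9) vs β=14 → FL=S FR=W RL=S RR=S
t=6: phase=(6,0,11,13) vs β=14 → FL=S FR=S RL=S RR=S
t=10: phase=(10,4,15,17) vs β=14 → FL=S FR=S RL=W RR=W
t=28: phase=(8,2,13,15) vs β=14 → FL=S FR=S RL=S RR=W
t=38: phase=(18,12,3,5) vs β=14 → FL=W FR=S RL=S RR=S


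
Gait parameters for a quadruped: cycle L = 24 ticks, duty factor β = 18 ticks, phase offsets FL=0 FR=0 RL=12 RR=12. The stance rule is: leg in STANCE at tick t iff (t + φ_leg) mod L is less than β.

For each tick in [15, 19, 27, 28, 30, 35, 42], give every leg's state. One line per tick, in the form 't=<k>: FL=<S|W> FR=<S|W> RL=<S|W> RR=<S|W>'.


t=15: FL=S FR=S RL=S RR=S
t=19: FL=W FR=W RL=S RR=S
t=27: FL=S FR=S RL=S RR=S
t=28: FL=S FR=S RL=S RR=S
t=30: FL=S FR=S RL=W RR=W
t=35: FL=S FR=S RL=W RR=W
t=42: FL=W FR=W RL=S RR=S

t=15: phase=(15,15,3,3) vs β=18 → FL=S FR=S RL=S RR=S
t=19: phase=(19,19,7,7) vs β=18 → FL=W FR=W RL=S RR=S
t=27: phase=(3,3,15,15) vs β=18 → FL=S FR=S RL=S RR=S
t=28: phase=(4,4,16,16) vs β=18 → FL=S FR=S RL=S RR=S
t=30: phase=(6,6,18,18) vs β=18 → FL=S FR=S RL=W RR=W
t=35: phase=(11,11,23,23) vs β=18 → FL=S FR=S RL=W RR=W
t=42: phase=(18,18,6,6) vs β=18 → FL=W FR=W RL=S RR=S


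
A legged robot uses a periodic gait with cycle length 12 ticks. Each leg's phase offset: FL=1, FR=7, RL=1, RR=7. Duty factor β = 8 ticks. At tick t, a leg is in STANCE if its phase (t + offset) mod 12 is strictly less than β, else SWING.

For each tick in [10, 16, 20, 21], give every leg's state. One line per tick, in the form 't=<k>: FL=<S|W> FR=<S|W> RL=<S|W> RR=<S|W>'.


t=10: FL=W FR=S RL=W RR=S
t=16: FL=S FR=W RL=S RR=W
t=20: FL=W FR=S RL=W RR=S
t=21: FL=W FR=S RL=W RR=S

t=10: phase=(11,5,11,5) vs β=8 → FL=W FR=S RL=W RR=S
t=16: phase=(5,11,5,11) vs β=8 → FL=S FR=W RL=S RR=W
t=20: phase=(9,3,9,3) vs β=8 → FL=W FR=S RL=W RR=S
t=21: phase=(10,4,10,4) vs β=8 → FL=W FR=S RL=W RR=S


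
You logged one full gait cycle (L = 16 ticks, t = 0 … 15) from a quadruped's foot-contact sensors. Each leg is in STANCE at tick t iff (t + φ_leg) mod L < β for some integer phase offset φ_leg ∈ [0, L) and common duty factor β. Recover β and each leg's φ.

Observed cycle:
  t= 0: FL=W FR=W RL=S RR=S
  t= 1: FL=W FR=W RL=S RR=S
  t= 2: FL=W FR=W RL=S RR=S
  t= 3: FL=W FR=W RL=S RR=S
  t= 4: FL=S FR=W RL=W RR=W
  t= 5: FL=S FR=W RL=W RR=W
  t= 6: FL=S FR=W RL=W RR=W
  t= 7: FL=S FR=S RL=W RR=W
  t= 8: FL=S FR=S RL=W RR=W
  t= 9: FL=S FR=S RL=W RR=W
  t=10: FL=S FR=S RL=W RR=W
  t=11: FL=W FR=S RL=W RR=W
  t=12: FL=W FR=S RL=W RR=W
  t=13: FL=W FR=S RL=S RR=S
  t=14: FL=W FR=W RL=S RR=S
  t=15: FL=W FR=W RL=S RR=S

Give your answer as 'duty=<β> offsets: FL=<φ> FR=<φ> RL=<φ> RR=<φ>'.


duty β = stance ticks per leg = 7
FL: stance ticks = 7; W→S at t=4 → φ=12
FR: stance ticks = 7; W→S at t=7 → φ=9
RL: stance ticks = 7; W→S at t=13 → φ=3
RR: stance ticks = 7; W→S at t=13 → φ=3

duty=7 offsets: FL=12 FR=9 RL=3 RR=3


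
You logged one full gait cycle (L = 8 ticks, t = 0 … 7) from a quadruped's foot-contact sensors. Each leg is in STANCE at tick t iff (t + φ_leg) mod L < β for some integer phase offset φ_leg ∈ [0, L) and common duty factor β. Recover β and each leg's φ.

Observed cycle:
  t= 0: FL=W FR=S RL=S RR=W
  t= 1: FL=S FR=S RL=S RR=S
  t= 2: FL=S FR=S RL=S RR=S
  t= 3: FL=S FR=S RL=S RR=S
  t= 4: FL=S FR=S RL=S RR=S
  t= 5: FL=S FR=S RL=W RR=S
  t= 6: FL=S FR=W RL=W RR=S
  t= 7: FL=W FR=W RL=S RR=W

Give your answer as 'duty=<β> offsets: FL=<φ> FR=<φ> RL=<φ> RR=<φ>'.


duty β = stance ticks per leg = 6
FL: stance ticks = 6; W→S at t=1 → φ=7
FR: stance ticks = 6; W→S at t=0 → φ=0
RL: stance ticks = 6; W→S at t=7 → φ=1
RR: stance ticks = 6; W→S at t=1 → φ=7

duty=6 offsets: FL=7 FR=0 RL=1 RR=7


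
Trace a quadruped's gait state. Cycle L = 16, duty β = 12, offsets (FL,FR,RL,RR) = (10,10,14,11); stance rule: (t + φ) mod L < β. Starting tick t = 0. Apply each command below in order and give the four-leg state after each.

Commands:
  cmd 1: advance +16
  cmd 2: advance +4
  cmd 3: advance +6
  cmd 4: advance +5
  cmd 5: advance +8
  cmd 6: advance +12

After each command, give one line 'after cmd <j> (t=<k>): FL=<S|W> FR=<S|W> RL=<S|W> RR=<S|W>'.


after cmd 1 (t=16): FL=S FR=S RL=W RR=S
after cmd 2 (t=20): FL=W FR=W RL=S RR=W
after cmd 3 (t=26): FL=S FR=S RL=S RR=S
after cmd 4 (t=31): FL=S FR=S RL=W RR=S
after cmd 5 (t=39): FL=S FR=S RL=S RR=S
after cmd 6 (t=51): FL=W FR=W RL=S RR=W

start t=0: FL=S FR=S RL=W RR=S
cmd 1: advance +16 → t=16, phase=(10,10,14,11) → FL=S FR=S RL=W RR=S
cmd 2: advance +4 → t=20, phase=(14,14,2,15) → FL=W FR=W RL=S RR=W
cmd 3: advance +6 → t=26, phase=(4,4,8,5) → FL=S FR=S RL=S RR=S
cmd 4: advance +5 → t=31, phase=(9,9,13,10) → FL=S FR=S RL=W RR=S
cmd 5: advance +8 → t=39, phase=(1,1,5,2) → FL=S FR=S RL=S RR=S
cmd 6: advance +12 → t=51, phase=(13,13,1,14) → FL=W FR=W RL=S RR=W


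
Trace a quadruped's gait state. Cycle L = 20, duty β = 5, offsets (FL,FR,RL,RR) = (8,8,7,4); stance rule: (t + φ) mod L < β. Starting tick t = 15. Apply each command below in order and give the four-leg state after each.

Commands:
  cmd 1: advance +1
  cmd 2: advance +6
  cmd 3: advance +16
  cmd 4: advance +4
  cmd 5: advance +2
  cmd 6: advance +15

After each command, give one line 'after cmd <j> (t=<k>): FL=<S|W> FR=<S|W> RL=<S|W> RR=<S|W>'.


after cmd 1 (t=16): FL=S FR=S RL=S RR=S
after cmd 2 (t=22): FL=W FR=W RL=W RR=W
after cmd 3 (t=38): FL=W FR=W RL=W RR=S
after cmd 4 (t=42): FL=W FR=W RL=W RR=W
after cmd 5 (t=44): FL=W FR=W RL=W RR=W
after cmd 6 (t=59): FL=W FR=W RL=W RR=S

start t=15: FL=S FR=S RL=S RR=W
cmd 1: advance +1 → t=16, phase=(4,4,3,0) → FL=S FR=S RL=S RR=S
cmd 2: advance +6 → t=22, phase=(10,10,9,6) → FL=W FR=W RL=W RR=W
cmd 3: advance +16 → t=38, phase=(6,6,5,2) → FL=W FR=W RL=W RR=S
cmd 4: advance +4 → t=42, phase=(10,10,9,6) → FL=W FR=W RL=W RR=W
cmd 5: advance +2 → t=44, phase=(12,12,11,8) → FL=W FR=W RL=W RR=W
cmd 6: advance +15 → t=59, phase=(7,7,6,3) → FL=W FR=W RL=W RR=S


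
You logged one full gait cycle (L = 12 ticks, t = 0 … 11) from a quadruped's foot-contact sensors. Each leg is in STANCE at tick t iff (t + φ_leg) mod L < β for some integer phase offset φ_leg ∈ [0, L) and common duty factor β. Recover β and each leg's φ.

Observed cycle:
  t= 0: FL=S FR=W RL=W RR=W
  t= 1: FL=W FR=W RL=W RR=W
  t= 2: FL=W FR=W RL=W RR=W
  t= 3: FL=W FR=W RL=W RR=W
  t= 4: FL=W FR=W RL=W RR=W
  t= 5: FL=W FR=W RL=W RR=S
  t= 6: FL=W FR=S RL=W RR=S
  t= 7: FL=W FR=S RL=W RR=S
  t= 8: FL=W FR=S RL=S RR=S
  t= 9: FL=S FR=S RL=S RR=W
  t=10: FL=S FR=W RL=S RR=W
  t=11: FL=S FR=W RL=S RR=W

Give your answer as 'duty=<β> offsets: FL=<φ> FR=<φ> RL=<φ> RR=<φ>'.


duty β = stance ticks per leg = 4
FL: stance ticks = 4; W→S at t=9 → φ=3
FR: stance ticks = 4; W→S at t=6 → φ=6
RL: stance ticks = 4; W→S at t=8 → φ=4
RR: stance ticks = 4; W→S at t=5 → φ=7

duty=4 offsets: FL=3 FR=6 RL=4 RR=7


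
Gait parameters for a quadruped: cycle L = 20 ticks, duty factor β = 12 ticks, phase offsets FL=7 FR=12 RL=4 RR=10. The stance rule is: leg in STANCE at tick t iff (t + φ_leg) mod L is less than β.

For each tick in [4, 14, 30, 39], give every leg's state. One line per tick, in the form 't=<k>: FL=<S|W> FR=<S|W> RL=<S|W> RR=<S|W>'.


t=4: FL=S FR=W RL=S RR=W
t=14: FL=S FR=S RL=W RR=S
t=30: FL=W FR=S RL=W RR=S
t=39: FL=S FR=S RL=S RR=S

t=4: phase=(11,16,8,14) vs β=12 → FL=S FR=W RL=S RR=W
t=14: phase=(1,6,18,4) vs β=12 → FL=S FR=S RL=W RR=S
t=30: phase=(17,2,14,0) vs β=12 → FL=W FR=S RL=W RR=S
t=39: phase=(6,11,3,9) vs β=12 → FL=S FR=S RL=S RR=S


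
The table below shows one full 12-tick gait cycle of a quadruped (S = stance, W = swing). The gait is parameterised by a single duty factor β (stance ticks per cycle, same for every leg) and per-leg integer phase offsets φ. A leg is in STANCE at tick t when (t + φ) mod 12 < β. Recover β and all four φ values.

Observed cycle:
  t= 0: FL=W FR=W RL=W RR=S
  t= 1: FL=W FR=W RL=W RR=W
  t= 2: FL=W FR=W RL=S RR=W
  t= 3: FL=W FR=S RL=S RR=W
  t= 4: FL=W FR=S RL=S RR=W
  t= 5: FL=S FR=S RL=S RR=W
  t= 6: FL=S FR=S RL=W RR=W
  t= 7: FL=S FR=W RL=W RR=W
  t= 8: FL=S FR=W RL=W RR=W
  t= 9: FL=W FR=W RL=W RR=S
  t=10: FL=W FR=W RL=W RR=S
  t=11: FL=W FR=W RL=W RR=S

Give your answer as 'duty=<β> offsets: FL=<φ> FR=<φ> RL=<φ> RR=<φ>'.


duty=4 offsets: FL=7 FR=9 RL=10 RR=3

duty β = stance ticks per leg = 4
FL: stance ticks = 4; W→S at t=5 → φ=7
FR: stance ticks = 4; W→S at t=3 → φ=9
RL: stance ticks = 4; W→S at t=2 → φ=10
RR: stance ticks = 4; W→S at t=9 → φ=3


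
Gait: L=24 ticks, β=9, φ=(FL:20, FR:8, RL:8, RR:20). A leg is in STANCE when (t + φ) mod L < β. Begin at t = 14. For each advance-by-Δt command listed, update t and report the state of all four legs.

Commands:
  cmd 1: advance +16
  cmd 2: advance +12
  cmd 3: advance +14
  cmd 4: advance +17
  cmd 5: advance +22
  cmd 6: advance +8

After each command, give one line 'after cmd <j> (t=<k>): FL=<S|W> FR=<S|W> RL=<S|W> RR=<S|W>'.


start t=14: FL=W FR=W RL=W RR=W
cmd 1: advance +16 → t=30, phase=(2,14,14,2) → FL=S FR=W RL=W RR=S
cmd 2: advance +12 → t=42, phase=(14,2,2,14) → FL=W FR=S RL=S RR=W
cmd 3: advance +14 → t=56, phase=(4,16,16,4) → FL=S FR=W RL=W RR=S
cmd 4: advance +17 → t=73, phase=(21,9,9,21) → FL=W FR=W RL=W RR=W
cmd 5: advance +22 → t=95, phase=(19,7,7,19) → FL=W FR=S RL=S RR=W
cmd 6: advance +8 → t=103, phase=(3,15,15,3) → FL=S FR=W RL=W RR=S

after cmd 1 (t=30): FL=S FR=W RL=W RR=S
after cmd 2 (t=42): FL=W FR=S RL=S RR=W
after cmd 3 (t=56): FL=S FR=W RL=W RR=S
after cmd 4 (t=73): FL=W FR=W RL=W RR=W
after cmd 5 (t=95): FL=W FR=S RL=S RR=W
after cmd 6 (t=103): FL=S FR=W RL=W RR=S


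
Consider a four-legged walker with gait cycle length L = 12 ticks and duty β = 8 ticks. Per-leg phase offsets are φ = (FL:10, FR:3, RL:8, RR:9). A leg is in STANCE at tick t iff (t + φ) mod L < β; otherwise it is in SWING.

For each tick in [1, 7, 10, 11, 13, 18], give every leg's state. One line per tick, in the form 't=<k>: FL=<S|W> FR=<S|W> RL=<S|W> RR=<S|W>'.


t=1: phase=(11,4,9,10) vs β=8 → FL=W FR=S RL=W RR=W
t=7: phase=(5,10,3,4) vs β=8 → FL=S FR=W RL=S RR=S
t=10: phase=(8,1,6,7) vs β=8 → FL=W FR=S RL=S RR=S
t=11: phase=(9,2,7,8) vs β=8 → FL=W FR=S RL=S RR=W
t=13: phase=(11,4,9,10) vs β=8 → FL=W FR=S RL=W RR=W
t=18: phase=(4,9,2,3) vs β=8 → FL=S FR=W RL=S RR=S

t=1: FL=W FR=S RL=W RR=W
t=7: FL=S FR=W RL=S RR=S
t=10: FL=W FR=S RL=S RR=S
t=11: FL=W FR=S RL=S RR=W
t=13: FL=W FR=S RL=W RR=W
t=18: FL=S FR=W RL=S RR=S


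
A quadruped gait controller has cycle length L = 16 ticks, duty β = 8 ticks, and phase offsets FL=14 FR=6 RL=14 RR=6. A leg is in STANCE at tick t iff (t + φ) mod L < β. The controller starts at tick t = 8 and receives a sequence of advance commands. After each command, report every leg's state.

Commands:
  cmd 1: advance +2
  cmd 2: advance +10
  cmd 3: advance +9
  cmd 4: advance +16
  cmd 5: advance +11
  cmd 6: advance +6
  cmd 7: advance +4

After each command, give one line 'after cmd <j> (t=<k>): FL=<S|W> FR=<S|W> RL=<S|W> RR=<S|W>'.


start t=8: FL=S FR=W RL=S RR=W
cmd 1: advance +2 → t=10, phase=(8,0,8,0) → FL=W FR=S RL=W RR=S
cmd 2: advance +10 → t=20, phase=(2,10,2,10) → FL=S FR=W RL=S RR=W
cmd 3: advance +9 → t=29, phase=(11,3,11,3) → FL=W FR=S RL=W RR=S
cmd 4: advance +16 → t=45, phase=(11,3,11,3) → FL=W FR=S RL=W RR=S
cmd 5: advance +11 → t=56, phase=(6,14,6,14) → FL=S FR=W RL=S RR=W
cmd 6: advance +6 → t=62, phase=(12,4,12,4) → FL=W FR=S RL=W RR=S
cmd 7: advance +4 → t=66, phase=(0,8,0,8) → FL=S FR=W RL=S RR=W

after cmd 1 (t=10): FL=W FR=S RL=W RR=S
after cmd 2 (t=20): FL=S FR=W RL=S RR=W
after cmd 3 (t=29): FL=W FR=S RL=W RR=S
after cmd 4 (t=45): FL=W FR=S RL=W RR=S
after cmd 5 (t=56): FL=S FR=W RL=S RR=W
after cmd 6 (t=62): FL=W FR=S RL=W RR=S
after cmd 7 (t=66): FL=S FR=W RL=S RR=W


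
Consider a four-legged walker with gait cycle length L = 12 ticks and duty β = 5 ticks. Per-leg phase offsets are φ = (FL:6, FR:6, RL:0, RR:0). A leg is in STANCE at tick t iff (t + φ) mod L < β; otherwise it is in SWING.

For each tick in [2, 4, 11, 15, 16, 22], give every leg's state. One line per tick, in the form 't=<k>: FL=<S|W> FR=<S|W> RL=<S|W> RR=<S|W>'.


t=2: FL=W FR=W RL=S RR=S
t=4: FL=W FR=W RL=S RR=S
t=11: FL=W FR=W RL=W RR=W
t=15: FL=W FR=W RL=S RR=S
t=16: FL=W FR=W RL=S RR=S
t=22: FL=S FR=S RL=W RR=W

t=2: phase=(8,8,2,2) vs β=5 → FL=W FR=W RL=S RR=S
t=4: phase=(10,10,4,4) vs β=5 → FL=W FR=W RL=S RR=S
t=11: phase=(5,5,11,11) vs β=5 → FL=W FR=W RL=W RR=W
t=15: phase=(9,9,3,3) vs β=5 → FL=W FR=W RL=S RR=S
t=16: phase=(10,10,4,4) vs β=5 → FL=W FR=W RL=S RR=S
t=22: phase=(4,4,10,10) vs β=5 → FL=S FR=S RL=W RR=W


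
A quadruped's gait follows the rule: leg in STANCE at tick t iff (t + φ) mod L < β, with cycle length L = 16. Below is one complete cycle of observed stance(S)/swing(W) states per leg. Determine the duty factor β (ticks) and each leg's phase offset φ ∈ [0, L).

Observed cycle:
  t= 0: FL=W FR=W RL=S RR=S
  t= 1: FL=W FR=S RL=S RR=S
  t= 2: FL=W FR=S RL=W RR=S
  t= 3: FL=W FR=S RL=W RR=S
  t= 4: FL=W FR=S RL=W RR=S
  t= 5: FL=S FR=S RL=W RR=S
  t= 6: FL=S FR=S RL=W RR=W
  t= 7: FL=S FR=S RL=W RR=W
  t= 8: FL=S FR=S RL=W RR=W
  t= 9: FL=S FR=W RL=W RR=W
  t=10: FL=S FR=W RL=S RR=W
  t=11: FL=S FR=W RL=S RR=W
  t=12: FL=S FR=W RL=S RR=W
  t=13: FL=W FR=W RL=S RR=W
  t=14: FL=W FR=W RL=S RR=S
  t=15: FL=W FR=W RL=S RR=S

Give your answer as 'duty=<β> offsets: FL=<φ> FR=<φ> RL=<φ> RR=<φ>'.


duty=8 offsets: FL=11 FR=15 RL=6 RR=2

duty β = stance ticks per leg = 8
FL: stance ticks = 8; W→S at t=5 → φ=11
FR: stance ticks = 8; W→S at t=1 → φ=15
RL: stance ticks = 8; W→S at t=10 → φ=6
RR: stance ticks = 8; W→S at t=14 → φ=2
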